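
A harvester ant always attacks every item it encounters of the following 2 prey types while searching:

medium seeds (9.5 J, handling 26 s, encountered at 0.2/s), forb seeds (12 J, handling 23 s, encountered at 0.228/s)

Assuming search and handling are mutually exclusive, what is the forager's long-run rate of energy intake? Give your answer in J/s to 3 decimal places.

R = (0.2×9.5 + 0.228×12) / (1 + 0.2×26 + 0.228×23) = 4.636/11.44 = 0.4051 J/s.

0.405 J/s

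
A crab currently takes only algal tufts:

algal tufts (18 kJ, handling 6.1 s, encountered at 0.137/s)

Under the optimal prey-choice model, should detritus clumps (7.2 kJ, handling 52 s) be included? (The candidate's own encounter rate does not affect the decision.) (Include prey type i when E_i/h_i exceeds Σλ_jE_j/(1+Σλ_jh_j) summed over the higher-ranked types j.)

Intake rate on the current diet: R = (0.137×18) / (1 + 0.137×6.1) = 2.466/1.836 = 1.343 kJ/s.
detritus clumps: E/h = 7.2/52 = 0.1385 kJ/s.
Since 0.1385 < R, time spent handling detritus clumps is better spent searching.

No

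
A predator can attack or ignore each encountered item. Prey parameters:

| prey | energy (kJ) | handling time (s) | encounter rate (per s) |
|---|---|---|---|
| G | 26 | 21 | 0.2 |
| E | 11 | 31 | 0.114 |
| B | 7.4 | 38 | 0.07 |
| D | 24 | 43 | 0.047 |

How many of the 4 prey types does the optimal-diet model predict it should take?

Rank by E/h (kJ/s): G 1.24, D 0.558, E 0.355, B 0.195. Include each in turn until the next type's E/h falls below the running intake rate.
Rate on top 1: 1. D: 0.558 < 1 → exclude; stop.
Optimal diet: G — 1 of 4 types.

1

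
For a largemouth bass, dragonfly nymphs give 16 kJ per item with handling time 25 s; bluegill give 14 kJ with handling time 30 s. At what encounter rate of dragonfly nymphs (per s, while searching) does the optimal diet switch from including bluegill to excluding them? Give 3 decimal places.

The zero-one rule: include bluegill iff E₂/h₂ > λE₁/(1+λh₁). Equality gives the switch point.
λE₁h₂ = E₂ + λE₂h₁ ⇒ λ = E₂/(E₁h₂ − E₂h₁) = 14/(480 − 350) = 0.1077 per s.

0.108 per s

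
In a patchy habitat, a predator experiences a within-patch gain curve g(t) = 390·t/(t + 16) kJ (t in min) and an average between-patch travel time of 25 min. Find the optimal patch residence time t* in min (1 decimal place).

20.0 min

By the marginal value theorem, leave when the instantaneous gain rate g'(t) equals the habitat-wide average g(t)/(T + t).
g'(t) = 390·16/(t + 16)². Setting 390·16/(t+16)² = 390t/[(t+16)(25+t)] gives 16(25+t) = t(t+16), so t² = 16×25 = 400.
t* = √400 = 20 min.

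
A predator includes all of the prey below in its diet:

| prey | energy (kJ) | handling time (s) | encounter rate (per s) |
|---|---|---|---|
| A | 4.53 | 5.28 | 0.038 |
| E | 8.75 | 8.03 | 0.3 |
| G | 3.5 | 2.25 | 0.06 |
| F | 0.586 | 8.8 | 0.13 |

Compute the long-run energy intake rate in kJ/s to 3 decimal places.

R = Σλ_iE_i / (1 + Σλ_ih_i)
Numerator: 0.038×4.53 + 0.3×8.75 + 0.06×3.5 + 0.13×0.586 = 3.083
Denominator: 1 + 0.038×5.28 + 0.3×8.03 + 0.06×2.25 + 0.13×8.8 = 4.889
R = 3.083/4.889 = 0.6307 kJ/s

0.631 kJ/s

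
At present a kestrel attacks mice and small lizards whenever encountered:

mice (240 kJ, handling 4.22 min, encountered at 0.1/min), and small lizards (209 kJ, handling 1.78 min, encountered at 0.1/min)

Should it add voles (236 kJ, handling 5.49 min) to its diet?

Yes

Current rate: (0.1×240 + 0.1×209)/(1 + 0.1×4.22 + 0.1×1.78) = 28.06 kJ/min.
voles: E/h = 236/5.49 = 42.99 kJ/min.
Since 42.99 > R, including voles increases the long-run rate.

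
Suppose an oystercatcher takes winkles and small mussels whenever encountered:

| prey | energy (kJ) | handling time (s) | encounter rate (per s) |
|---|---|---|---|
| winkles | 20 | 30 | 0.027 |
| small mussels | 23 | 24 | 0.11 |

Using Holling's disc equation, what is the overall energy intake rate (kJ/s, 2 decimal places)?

0.69 kJ/s

R = (0.027×20 + 0.11×23) / (1 + 0.027×30 + 0.11×24) = 3.07/4.45 = 0.6899 kJ/s.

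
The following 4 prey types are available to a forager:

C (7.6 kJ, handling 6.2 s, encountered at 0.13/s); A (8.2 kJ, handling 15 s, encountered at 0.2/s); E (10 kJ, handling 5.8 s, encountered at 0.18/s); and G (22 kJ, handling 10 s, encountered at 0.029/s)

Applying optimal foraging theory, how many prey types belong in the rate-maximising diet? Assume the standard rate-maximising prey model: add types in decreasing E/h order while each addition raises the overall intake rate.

3

E/h in descending order: G 2.2, E 1.72, C 1.23, A 0.547 kJ/s. The optimal diet is the largest prefix of this list for which every included type satisfies E_i/h_i > R on the types above it.
Rate on top 1: 0.4946. E: 1.72 > 0.4946 → include.
Rate on top 2: 1.045. C: 1.23 > 1.045 → include.
Rate on top 3: 1.091. A: 0.547 < 1.091 → exclude; stop.
Optimal diet: G, E, C — 3 of 4 types.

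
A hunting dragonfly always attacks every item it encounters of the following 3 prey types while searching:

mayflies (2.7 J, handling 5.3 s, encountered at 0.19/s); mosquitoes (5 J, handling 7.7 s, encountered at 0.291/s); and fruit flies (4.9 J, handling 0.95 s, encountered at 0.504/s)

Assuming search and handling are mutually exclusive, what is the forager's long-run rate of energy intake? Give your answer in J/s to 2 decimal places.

0.94 J/s

Energy encountered per unit search time: 0.19×2.7 + 0.291×5 + 0.504×4.9 = 4.438 J/s.
Handling time per unit search time: 0.19×5.3 + 0.291×7.7 + 0.504×0.95 = 3.726.
Rate = 4.438/(1 + 3.726) = 0.9389 J/s.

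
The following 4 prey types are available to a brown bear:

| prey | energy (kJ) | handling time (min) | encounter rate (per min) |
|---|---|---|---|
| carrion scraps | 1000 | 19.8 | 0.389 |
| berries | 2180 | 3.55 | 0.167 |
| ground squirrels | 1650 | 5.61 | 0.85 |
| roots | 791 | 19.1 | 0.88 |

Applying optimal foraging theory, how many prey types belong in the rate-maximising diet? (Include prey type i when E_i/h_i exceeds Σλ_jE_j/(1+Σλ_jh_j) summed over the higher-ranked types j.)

Profitabilities (E/h, kJ/min): berries 614, ground squirrels 294, carrion scraps 50.5, roots 41.4. Add prey in this order while the next type's profitability exceeds the intake rate on those already taken.
Rate on top 1: 228.6. ground squirrels: 294 > 228.6 → include.
Rate on top 2: 277.7. carrion scraps: 50.5 < 277.7 → exclude; stop.
Optimal diet: berries, ground squirrels — 2 of 4 types.

2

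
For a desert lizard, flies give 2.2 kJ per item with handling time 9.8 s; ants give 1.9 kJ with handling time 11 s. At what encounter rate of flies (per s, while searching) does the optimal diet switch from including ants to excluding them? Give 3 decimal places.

0.341 per s

At the threshold, the rate on flies alone equals the profitability of ants: λ·2.2/(1 + λ·9.8) = 1.9/11 = 0.1727.
Rearranging, λ(2.2 − 0.1727×9.8) = 0.1727, so λ = 0.1727/0.5073 = 0.3405 per s.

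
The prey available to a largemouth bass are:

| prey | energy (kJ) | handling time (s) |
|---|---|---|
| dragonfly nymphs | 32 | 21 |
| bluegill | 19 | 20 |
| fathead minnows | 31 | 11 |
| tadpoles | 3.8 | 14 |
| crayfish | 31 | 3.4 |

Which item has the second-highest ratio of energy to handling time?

fathead minnows

Profitability E/h (kJ/s): dragonfly nymphs = 32/21 = 1.52, bluegill = 19/20 = 0.95, fathead minnows = 31/11 = 2.82, tadpoles = 3.8/14 = 0.271, crayfish = 31/3.4 = 9.12.
Ranked: crayfish > fathead minnows > dragonfly nymphs > bluegill > tadpoles.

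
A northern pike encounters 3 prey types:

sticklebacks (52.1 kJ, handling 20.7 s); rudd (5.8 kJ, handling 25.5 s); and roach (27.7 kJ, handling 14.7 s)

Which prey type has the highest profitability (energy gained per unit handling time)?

Profitability E/h (kJ/s): sticklebacks = 52.1/20.7 = 2.52, rudd = 5.8/25.5 = 0.227, roach = 27.7/14.7 = 1.88.
Ranked: sticklebacks > roach > rudd.

sticklebacks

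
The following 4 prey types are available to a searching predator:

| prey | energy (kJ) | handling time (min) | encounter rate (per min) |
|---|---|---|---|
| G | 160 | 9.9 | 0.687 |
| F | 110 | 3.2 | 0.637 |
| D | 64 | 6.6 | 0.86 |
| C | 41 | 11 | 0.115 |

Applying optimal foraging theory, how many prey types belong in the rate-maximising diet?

1

Rank by E/h (kJ/min): F 34.4, G 16.2, D 9.7, C 3.73. Include each in turn until the next type's E/h falls below the running intake rate.
Rate on top 1: 23.06. G: 16.2 < 23.06 → exclude; stop.
Optimal diet: F — 1 of 4 types.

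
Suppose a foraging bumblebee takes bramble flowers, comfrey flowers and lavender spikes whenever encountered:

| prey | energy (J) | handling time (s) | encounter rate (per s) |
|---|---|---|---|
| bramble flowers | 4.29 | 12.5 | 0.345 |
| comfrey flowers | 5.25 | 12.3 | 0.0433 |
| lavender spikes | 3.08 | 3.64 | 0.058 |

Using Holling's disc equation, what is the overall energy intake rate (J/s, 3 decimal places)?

0.311 J/s

Energy encountered per unit search time: 0.345×4.29 + 0.0433×5.25 + 0.058×3.08 = 1.886 J/s.
Handling time per unit search time: 0.345×12.5 + 0.0433×12.3 + 0.058×3.64 = 5.056.
Rate = 1.886/(1 + 5.056) = 0.3114 J/s.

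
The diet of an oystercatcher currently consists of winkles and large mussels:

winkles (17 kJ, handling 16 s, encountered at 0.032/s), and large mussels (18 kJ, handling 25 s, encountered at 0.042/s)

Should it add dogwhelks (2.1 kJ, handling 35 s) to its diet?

No

On winkles and large mussels alone, R = ΣλE/(1+Σλh) = 1.3/2.562 = 0.5074 kJ/s.
Profitability of dogwhelks: 2.1/35 = 0.06 kJ/s.
0.06 < 0.5074, so adding dogwhelks would lower the average — exclude it.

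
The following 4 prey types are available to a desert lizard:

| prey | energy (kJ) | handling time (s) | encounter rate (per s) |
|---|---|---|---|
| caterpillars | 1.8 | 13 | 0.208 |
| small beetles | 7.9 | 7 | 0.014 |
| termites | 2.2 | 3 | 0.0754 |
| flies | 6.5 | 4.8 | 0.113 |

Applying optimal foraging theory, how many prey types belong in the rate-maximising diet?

3

E/h in descending order: flies 1.35, small beetles 1.13, termites 0.733, caterpillars 0.138 kJ/s. The optimal diet is the largest prefix of this list for which every included type satisfies E_i/h_i > R on the types above it.
Rate on top 1: 0.4762. small beetles: 1.13 > 0.4762 → include.
Rate on top 2: 0.5152. termites: 0.733 > 0.5152 → include.
Rate on top 3: 0.5416. caterpillars: 0.138 < 0.5416 → exclude; stop.
Optimal diet: flies, small beetles, termites — 3 of 4 types.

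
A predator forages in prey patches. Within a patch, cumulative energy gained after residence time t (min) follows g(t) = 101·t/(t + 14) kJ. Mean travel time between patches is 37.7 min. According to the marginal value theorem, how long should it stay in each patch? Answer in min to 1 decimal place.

23.0 min

By the marginal value theorem, leave when the instantaneous gain rate g'(t) equals the habitat-wide average g(t)/(T + t).
g'(t) = 101·14/(t + 14)². Setting 101·14/(t+14)² = 101t/[(t+14)(37.7+t)] gives 14(37.7+t) = t(t+14), so t² = 14×37.7 = 527.8.
t* = √527.8 = 22.97 min.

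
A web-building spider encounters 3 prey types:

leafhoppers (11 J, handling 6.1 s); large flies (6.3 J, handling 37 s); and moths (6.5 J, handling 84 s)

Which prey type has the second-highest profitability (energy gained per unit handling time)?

Profitability E/h (J/s): leafhoppers = 11/6.1 = 1.8, large flies = 6.3/37 = 0.17, moths = 6.5/84 = 0.0774.
Ranked: leafhoppers > large flies > moths.

large flies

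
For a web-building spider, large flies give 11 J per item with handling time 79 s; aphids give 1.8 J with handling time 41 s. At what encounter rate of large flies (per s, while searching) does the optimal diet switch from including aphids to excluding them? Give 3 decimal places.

Drop aphids once their profitability E₂/h₂ falls below the rate achievable on large flies alone: E₂/h₂ = λE₁/(1 + λh₁).
Solve for λ: λE₁h₂ = E₂(1 + λh₁) → λ(E₁h₂ − E₂h₁) = E₂ → λ = E₂/(E₁h₂ − E₂h₁).
λ = 1.8/(11×41 − 1.8×79) = 1.8/308.8 = 0.005829 per s.

0.006 per s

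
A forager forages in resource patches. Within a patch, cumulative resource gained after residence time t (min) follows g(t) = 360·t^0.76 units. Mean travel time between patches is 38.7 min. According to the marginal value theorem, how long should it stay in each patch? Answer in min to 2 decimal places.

Maximise g(t)/(T+t): set derivative to zero → g'(t)(T+t) = g(t).
g'(t) = 0.76·360·t^-0.24. Setting 0.76·360·t^-0.24 = 360·t^0.76/(38.7+t) gives 0.76(38.7+t) = t, so 0.24·t = 0.76×38.7.
t* = 0.76×38.7/0.24 = 122.6 min.

122.55 min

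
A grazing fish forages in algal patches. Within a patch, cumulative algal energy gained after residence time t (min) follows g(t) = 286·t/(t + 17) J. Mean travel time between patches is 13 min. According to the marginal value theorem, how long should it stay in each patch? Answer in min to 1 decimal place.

Maximise g(t)/(T+t): set derivative to zero → g'(t)(T+t) = g(t).
g'(t) = 286·17/(t + 17)². Setting 286·17/(t+17)² = 286t/[(t+17)(13+t)] gives 17(13+t) = t(t+17), so t² = 17×13 = 221.
t* = √221 = 14.87 min.

14.9 min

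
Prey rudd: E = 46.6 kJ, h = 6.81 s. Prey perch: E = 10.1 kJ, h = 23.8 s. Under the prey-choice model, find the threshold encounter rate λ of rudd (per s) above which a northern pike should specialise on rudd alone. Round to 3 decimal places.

Drop perch once their profitability E₂/h₂ falls below the rate achievable on rudd alone: E₂/h₂ = λE₁/(1 + λh₁).
Solve for λ: λE₁h₂ = E₂(1 + λh₁) → λ(E₁h₂ − E₂h₁) = E₂ → λ = E₂/(E₁h₂ − E₂h₁).
λ = 10.1/(46.6×23.8 − 10.1×6.81) = 10.1/1040 = 0.009709 per s.

0.010 per s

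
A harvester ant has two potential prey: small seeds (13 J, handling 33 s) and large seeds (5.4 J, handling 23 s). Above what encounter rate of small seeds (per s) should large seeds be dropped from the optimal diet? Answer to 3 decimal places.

The zero-one rule: include large seeds iff E₂/h₂ > λE₁/(1+λh₁). Equality gives the switch point.
λE₁h₂ = E₂ + λE₂h₁ ⇒ λ = E₂/(E₁h₂ − E₂h₁) = 5.4/(299 − 178.2) = 0.0447 per s.

0.045 per s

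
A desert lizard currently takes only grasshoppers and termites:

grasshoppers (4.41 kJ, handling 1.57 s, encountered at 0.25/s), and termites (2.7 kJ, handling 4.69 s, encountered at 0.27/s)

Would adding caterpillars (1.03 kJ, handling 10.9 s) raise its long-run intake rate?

Intake rate on the current diet: R = (0.25×4.41 + 0.27×2.7) / (1 + 0.25×1.57 + 0.27×4.69) = 1.832/2.659 = 0.6888 kJ/s.
Profitability of caterpillars: 1.03/10.9 = 0.0945 kJ/s.
Since 0.0945 < R, time spent handling caterpillars is better spent searching.

No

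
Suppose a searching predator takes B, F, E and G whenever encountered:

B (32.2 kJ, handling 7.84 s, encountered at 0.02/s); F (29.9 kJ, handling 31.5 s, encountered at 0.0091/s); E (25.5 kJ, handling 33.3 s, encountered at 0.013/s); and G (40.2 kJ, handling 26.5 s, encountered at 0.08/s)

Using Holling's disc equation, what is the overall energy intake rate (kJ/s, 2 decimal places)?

R = (0.02×32.2 + 0.0091×29.9 + 0.013×25.5 + 0.08×40.2) / (1 + 0.02×7.84 + 0.0091×31.5 + 0.013×33.3 + 0.08×26.5) = 4.464/3.996 = 1.117 kJ/s.

1.12 kJ/s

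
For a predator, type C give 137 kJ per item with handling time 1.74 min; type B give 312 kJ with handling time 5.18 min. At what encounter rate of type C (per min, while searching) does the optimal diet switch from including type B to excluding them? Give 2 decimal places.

1.87 per min

Drop type B once their profitability E₂/h₂ falls below the rate achievable on type C alone: E₂/h₂ = λE₁/(1 + λh₁).
Solve for λ: λE₁h₂ = E₂(1 + λh₁) → λ(E₁h₂ − E₂h₁) = E₂ → λ = E₂/(E₁h₂ − E₂h₁).
λ = 312/(137×5.18 − 312×1.74) = 312/166.8 = 1.871 per min.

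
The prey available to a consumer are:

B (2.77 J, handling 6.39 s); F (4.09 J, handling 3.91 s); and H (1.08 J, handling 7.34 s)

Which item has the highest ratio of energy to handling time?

F

In descending order of E/h:
F: 4.09/3.91 = 1.05 J/s
B: 2.77/6.39 = 0.433 J/s
H: 1.08/7.34 = 0.147 J/s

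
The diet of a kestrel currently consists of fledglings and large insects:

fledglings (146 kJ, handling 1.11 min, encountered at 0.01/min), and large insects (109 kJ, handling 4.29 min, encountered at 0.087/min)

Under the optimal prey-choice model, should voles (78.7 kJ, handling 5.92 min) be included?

Current rate: (0.01×146 + 0.087×109)/(1 + 0.01×1.11 + 0.087×4.29) = 7.905 kJ/min.
voles: E/h = 78.7/5.92 = 13.29 kJ/min.
13.29 > 7.905, so adding voles raises the average — include it.

Yes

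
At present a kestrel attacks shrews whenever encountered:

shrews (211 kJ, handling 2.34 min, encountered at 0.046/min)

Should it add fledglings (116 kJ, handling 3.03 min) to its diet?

Yes

On shrews alone, R = ΣλE/(1+Σλh) = 9.706/1.108 = 8.763 kJ/min.
Profitability of fledglings: 116/3.03 = 38.28 kJ/min.
38.28 > 8.763, so adding fledglings raises the average — include it.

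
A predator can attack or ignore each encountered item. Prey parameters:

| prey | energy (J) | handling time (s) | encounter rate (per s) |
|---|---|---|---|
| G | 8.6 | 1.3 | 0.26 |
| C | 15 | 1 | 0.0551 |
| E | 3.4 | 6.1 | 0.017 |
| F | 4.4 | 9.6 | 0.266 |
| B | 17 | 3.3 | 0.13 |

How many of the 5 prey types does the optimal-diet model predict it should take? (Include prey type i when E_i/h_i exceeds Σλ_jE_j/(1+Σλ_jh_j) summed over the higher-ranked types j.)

Rank by E/h (J/s): C 15, G 6.62, B 5.15, E 0.557, F 0.458. Include each in turn until the next type's E/h falls below the running intake rate.
Rate on top 1: 0.7833. G: 6.62 > 0.7833 → include.
Rate on top 2: 2.198. B: 5.15 > 2.198 → include.
Rate on top 3: 2.894. E: 0.557 < 2.894 → exclude; stop.
Optimal diet: C, G, B — 3 of 5 types.

3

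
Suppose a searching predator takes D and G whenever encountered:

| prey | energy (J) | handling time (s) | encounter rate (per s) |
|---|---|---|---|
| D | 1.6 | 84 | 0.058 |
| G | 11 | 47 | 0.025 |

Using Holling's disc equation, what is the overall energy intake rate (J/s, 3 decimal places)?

0.052 J/s

R = Σλ_iE_i / (1 + Σλ_ih_i)
Numerator: 0.058×1.6 + 0.025×11 = 0.3678
Denominator: 1 + 0.058×84 + 0.025×47 = 7.047
R = 0.3678/7.047 = 0.05219 J/s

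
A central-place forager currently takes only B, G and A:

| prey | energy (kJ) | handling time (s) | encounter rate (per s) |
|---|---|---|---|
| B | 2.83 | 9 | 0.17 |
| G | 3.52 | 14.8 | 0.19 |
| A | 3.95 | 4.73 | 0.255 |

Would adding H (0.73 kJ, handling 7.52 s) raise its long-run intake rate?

Intake rate on the current diet: R = (0.17×2.83 + 0.19×3.52 + 0.255×3.95) / (1 + 0.17×9 + 0.19×14.8 + 0.255×4.73) = 2.157/6.548 = 0.3294 kJ/s.
H: E/h = 0.73/7.52 = 0.09707 kJ/s.
Since 0.09707 < R, time spent handling H is better spent searching.

No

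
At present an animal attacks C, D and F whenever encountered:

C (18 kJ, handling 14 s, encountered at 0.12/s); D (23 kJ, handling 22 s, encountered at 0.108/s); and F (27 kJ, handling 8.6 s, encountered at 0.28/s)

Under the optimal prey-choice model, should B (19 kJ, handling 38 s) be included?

No

On C, D and F alone, R = ΣλE/(1+Σλh) = 12.2/7.464 = 1.635 kJ/s.
Profitability of B: 19/38 = 0.5 kJ/s.
Since 0.5 < R, time spent handling B is better spent searching.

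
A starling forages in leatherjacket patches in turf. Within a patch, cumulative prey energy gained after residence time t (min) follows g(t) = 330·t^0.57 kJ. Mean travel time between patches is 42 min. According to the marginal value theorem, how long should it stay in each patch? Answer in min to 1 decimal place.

55.7 min

By the marginal value theorem, leave when the instantaneous gain rate g'(t) equals the habitat-wide average g(t)/(T + t).
g'(t) = 0.57·330·t^-0.43. Setting 0.57·330·t^-0.43 = 330·t^0.57/(42+t) gives 0.57(42+t) = t, so 0.43·t = 0.57×42.
t* = 0.57×42/0.43 = 55.67 min.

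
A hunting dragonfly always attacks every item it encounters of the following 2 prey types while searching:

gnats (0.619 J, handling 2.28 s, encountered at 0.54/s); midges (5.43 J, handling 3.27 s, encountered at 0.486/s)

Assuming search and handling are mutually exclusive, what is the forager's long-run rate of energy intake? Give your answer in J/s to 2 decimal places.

R = (0.54×0.619 + 0.486×5.43) / (1 + 0.54×2.28 + 0.486×3.27) = 2.973/3.82 = 0.7782 J/s.

0.78 J/s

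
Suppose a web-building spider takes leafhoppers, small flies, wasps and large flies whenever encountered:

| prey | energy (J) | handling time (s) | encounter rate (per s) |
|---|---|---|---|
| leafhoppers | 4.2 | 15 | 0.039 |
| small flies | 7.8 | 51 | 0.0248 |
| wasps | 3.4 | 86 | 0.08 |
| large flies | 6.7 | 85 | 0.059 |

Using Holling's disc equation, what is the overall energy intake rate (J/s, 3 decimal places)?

0.069 J/s

R = (0.039×4.2 + 0.0248×7.8 + 0.08×3.4 + 0.059×6.7) / (1 + 0.039×15 + 0.0248×51 + 0.08×86 + 0.059×85) = 1.025/14.74 = 0.06948 J/s.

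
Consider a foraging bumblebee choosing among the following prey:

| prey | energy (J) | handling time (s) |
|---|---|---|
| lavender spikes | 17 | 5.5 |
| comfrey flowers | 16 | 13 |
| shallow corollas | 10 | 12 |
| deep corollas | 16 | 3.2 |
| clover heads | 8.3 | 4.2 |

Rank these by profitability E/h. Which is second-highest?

lavender spikes

In descending order of E/h:
deep corollas: 16/3.2 = 5 J/s
lavender spikes: 17/5.5 = 3.09 J/s
clover heads: 8.3/4.2 = 1.98 J/s
comfrey flowers: 16/13 = 1.23 J/s
shallow corollas: 10/12 = 0.833 J/s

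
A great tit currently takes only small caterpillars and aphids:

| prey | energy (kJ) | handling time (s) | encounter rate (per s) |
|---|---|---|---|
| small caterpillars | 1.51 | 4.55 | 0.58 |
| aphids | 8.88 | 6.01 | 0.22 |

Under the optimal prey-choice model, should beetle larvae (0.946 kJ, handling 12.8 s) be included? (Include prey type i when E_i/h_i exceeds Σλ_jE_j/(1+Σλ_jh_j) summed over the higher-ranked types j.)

No

On small caterpillars and aphids alone, R = ΣλE/(1+Σλh) = 2.829/4.961 = 0.5703 kJ/s.
Profitability of beetle larvae: 0.946/12.8 = 0.07391 kJ/s.
Since 0.07391 < R, time spent handling beetle larvae is better spent searching.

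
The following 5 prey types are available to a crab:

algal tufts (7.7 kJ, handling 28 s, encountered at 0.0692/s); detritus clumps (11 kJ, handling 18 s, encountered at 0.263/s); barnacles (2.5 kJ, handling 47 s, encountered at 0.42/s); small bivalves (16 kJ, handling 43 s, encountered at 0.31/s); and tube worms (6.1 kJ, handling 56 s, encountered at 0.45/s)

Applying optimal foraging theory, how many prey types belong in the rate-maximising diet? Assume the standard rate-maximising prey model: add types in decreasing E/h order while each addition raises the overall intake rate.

E/h in descending order: detritus clumps 0.611, small bivalves 0.372, algal tufts 0.275, tube worms 0.109, barnacles 0.0532 kJ/s. The optimal diet is the largest prefix of this list for which every included type satisfies E_i/h_i > R on the types above it.
Rate on top 1: 0.5045. small bivalves: 0.372 < 0.5045 → exclude; stop.
Optimal diet: detritus clumps — 1 of 5 types.

1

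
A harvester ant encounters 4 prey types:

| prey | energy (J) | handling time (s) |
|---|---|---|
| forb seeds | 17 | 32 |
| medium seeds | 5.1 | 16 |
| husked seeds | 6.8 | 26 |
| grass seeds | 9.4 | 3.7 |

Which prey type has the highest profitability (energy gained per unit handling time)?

grass seeds

Profitability E/h (J/s): forb seeds = 17/32 = 0.531, medium seeds = 5.1/16 = 0.319, husked seeds = 6.8/26 = 0.262, grass seeds = 9.4/3.7 = 2.54.
Ranked: grass seeds > forb seeds > medium seeds > husked seeds.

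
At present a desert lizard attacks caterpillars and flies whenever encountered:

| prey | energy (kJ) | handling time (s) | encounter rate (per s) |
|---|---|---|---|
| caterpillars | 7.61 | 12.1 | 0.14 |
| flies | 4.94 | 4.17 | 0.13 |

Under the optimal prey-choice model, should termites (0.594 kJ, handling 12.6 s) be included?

On caterpillars and flies alone, R = ΣλE/(1+Σλh) = 1.708/3.236 = 0.5277 kJ/s.
termites: E/h = 0.594/12.6 = 0.04714 kJ/s.
Since 0.04714 < R, time spent handling termites is better spent searching.

No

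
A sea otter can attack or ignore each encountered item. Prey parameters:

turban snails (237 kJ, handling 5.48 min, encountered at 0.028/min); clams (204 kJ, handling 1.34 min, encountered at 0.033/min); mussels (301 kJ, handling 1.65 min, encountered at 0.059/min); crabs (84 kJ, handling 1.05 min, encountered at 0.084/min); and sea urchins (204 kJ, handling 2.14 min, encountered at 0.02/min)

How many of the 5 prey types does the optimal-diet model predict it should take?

5

Profitabilities (E/h, kJ/min): mussels 182, clams 152, sea urchins 95.3, crabs 80, turban snails 43.2. Add prey in this order while the next type's profitability exceeds the intake rate on those already taken.
Rate on top 1: 16.18. clams: 152 > 16.18 → include.
Rate on top 2: 21.45. sea urchins: 95.3 > 21.45 → include.
Rate on top 3: 24.12. crabs: 80 > 24.12 → include.
Rate on top 4: 28. turban snails: 43.2 > 28 → include.
Optimal diet: mussels, clams, sea urchins, crabs, turban snails — 5 of 5 types.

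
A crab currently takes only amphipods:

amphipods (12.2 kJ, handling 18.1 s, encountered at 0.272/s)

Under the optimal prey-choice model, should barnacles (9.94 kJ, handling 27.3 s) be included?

Intake rate on the current diet: R = (0.272×12.2) / (1 + 0.272×18.1) = 3.318/5.923 = 0.5602 kJ/s.
barnacles: E/h = 9.94/27.3 = 0.3641 kJ/s.
0.3641 < 0.5602, so adding barnacles would lower the average — exclude it.

No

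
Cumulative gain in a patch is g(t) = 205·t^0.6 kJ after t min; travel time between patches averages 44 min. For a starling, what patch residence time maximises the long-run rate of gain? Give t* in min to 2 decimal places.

66.00 min

Optimal t* satisfies g'(t*) = g(t*)/(T + t*).
g'(t) = 0.6·205·t^-0.4. Setting 0.6·205·t^-0.4 = 205·t^0.6/(44+t) gives 0.6(44+t) = t, so 0.40·t = 0.6×44.
t* = 0.6×44/0.40 = 66 min.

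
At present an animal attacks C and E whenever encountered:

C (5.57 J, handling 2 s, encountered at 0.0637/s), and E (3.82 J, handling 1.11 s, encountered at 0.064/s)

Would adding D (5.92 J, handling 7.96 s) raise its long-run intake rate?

Yes

Intake rate on the current diet: R = (0.0637×5.57 + 0.064×3.82) / (1 + 0.0637×2 + 0.064×1.11) = 0.5993/1.198 = 0.5001 J/s.
D: E/h = 5.92/7.96 = 0.7437 J/s.
Since 0.7437 > R, including D increases the long-run rate.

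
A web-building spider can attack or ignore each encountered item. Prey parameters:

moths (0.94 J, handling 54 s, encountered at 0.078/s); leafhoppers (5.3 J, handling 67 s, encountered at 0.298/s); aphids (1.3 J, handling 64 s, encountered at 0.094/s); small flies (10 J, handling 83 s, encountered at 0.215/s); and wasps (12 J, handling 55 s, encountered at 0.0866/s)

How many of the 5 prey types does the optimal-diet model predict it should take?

1

Profitabilities (E/h, J/s): wasps 0.218, small flies 0.12, leafhoppers 0.0791, aphids 0.0203, moths 0.0174. Add prey in this order while the next type's profitability exceeds the intake rate on those already taken.
Rate on top 1: 0.1803. small flies: 0.12 < 0.1803 → exclude; stop.
Optimal diet: wasps — 1 of 5 types.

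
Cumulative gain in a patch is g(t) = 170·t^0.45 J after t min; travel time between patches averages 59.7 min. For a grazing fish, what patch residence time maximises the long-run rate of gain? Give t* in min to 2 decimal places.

By the marginal value theorem, leave when the instantaneous gain rate g'(t) equals the habitat-wide average g(t)/(T + t).
g'(t) = 0.45·170·t^-0.55. Setting 0.45·170·t^-0.55 = 170·t^0.45/(59.7+t) gives 0.45(59.7+t) = t, so 0.55·t = 0.45×59.7.
t* = 0.45×59.7/0.55 = 48.85 min.

48.85 min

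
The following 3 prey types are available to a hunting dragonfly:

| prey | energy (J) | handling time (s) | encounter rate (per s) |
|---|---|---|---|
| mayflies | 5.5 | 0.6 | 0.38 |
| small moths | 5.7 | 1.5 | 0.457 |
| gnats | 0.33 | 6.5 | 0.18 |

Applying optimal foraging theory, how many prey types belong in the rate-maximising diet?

2

Profitabilities (E/h, J/s): mayflies 9.17, small moths 3.8, gnats 0.0508. Add prey in this order while the next type's profitability exceeds the intake rate on those already taken.
Rate on top 1: 1.702. small moths: 3.8 > 1.702 → include.
Rate on top 2: 2.454. gnats: 0.0508 < 2.454 → exclude; stop.
Optimal diet: mayflies, small moths — 2 of 3 types.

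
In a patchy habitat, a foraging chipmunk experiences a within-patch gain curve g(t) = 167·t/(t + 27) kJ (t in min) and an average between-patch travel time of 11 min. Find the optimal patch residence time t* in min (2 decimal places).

17.23 min

Maximise g(t)/(T+t): set derivative to zero → g'(t)(T+t) = g(t).
g'(t) = 167·27/(t + 27)². Setting 167·27/(t+27)² = 167t/[(t+27)(11+t)] gives 27(11+t) = t(t+27), so t² = 27×11 = 297.
t* = √297 = 17.23 min.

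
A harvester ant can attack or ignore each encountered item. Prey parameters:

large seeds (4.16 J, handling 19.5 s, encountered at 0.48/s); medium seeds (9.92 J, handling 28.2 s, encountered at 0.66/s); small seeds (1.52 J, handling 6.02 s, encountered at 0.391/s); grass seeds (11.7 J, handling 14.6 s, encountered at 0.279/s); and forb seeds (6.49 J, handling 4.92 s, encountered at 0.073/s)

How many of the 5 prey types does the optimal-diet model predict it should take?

Rank by E/h (J/s): forb seeds 1.32, grass seeds 0.801, medium seeds 0.352, small seeds 0.252, large seeds 0.213. Include each in turn until the next type's E/h falls below the running intake rate.
Rate on top 1: 0.3486. grass seeds: 0.801 > 0.3486 → include.
Rate on top 2: 0.6881. medium seeds: 0.352 < 0.6881 → exclude; stop.
Optimal diet: forb seeds, grass seeds — 2 of 5 types.

2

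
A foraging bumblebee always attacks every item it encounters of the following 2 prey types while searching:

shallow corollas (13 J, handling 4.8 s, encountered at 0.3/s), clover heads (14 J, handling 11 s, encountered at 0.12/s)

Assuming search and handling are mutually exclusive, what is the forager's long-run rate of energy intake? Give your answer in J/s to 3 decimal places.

1.484 J/s

R = (0.3×13 + 0.12×14) / (1 + 0.3×4.8 + 0.12×11) = 5.58/3.76 = 1.484 J/s.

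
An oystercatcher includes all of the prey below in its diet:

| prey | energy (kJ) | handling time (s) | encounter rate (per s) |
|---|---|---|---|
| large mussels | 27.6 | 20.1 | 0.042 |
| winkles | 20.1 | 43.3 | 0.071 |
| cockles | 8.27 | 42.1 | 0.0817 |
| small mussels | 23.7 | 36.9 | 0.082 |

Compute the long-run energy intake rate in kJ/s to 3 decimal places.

R = (0.042×27.6 + 0.071×20.1 + 0.0817×8.27 + 0.082×23.7) / (1 + 0.042×20.1 + 0.071×43.3 + 0.0817×42.1 + 0.082×36.9) = 5.205/11.38 = 0.4573 kJ/s.

0.457 kJ/s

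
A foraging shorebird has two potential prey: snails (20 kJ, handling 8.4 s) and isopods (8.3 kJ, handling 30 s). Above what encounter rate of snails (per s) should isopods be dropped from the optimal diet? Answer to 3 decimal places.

0.016 per s

At the threshold, the rate on snails alone equals the profitability of isopods: λ·20/(1 + λ·8.4) = 8.3/30 = 0.2767.
Rearranging, λ(20 − 0.2767×8.4) = 0.2767, so λ = 0.2767/17.68 = 0.01565 per s.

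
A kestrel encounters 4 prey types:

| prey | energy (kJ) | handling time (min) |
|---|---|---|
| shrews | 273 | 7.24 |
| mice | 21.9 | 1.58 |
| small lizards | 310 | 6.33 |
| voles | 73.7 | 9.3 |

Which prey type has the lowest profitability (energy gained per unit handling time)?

voles

In descending order of E/h:
small lizards: 310/6.33 = 49 kJ/min
shrews: 273/7.24 = 37.7 kJ/min
mice: 21.9/1.58 = 13.9 kJ/min
voles: 73.7/9.3 = 7.92 kJ/min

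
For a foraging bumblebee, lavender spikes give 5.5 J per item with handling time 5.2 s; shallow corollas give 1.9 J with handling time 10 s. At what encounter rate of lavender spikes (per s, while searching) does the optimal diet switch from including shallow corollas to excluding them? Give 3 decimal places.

0.042 per s

Drop shallow corollas once their profitability E₂/h₂ falls below the rate achievable on lavender spikes alone: E₂/h₂ = λE₁/(1 + λh₁).
Solve for λ: λE₁h₂ = E₂(1 + λh₁) → λ(E₁h₂ − E₂h₁) = E₂ → λ = E₂/(E₁h₂ − E₂h₁).
λ = 1.9/(5.5×10 − 1.9×5.2) = 1.9/45.12 = 0.04211 per s.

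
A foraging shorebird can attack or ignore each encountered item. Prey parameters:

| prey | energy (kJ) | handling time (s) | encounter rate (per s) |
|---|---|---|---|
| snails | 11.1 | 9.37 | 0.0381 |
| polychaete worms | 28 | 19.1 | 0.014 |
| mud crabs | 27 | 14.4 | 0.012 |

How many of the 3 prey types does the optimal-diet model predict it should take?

3

E/h in descending order: mud crabs 1.88, polychaete worms 1.47, snails 1.18 kJ/s. The optimal diet is the largest prefix of this list for which every included type satisfies E_i/h_i > R on the types above it.
Rate on top 1: 0.2763. polychaete worms: 1.47 > 0.2763 → include.
Rate on top 2: 0.4972. snails: 1.18 > 0.4972 → include.
Optimal diet: mud crabs, polychaete worms, snails — 3 of 3 types.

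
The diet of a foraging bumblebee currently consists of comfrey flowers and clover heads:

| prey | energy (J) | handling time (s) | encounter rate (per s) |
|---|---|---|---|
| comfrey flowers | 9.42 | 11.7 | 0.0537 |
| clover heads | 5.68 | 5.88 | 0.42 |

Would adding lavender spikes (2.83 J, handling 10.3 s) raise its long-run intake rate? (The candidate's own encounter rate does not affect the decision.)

No

On comfrey flowers and clover heads alone, R = ΣλE/(1+Σλh) = 2.891/4.098 = 0.7056 J/s.
Profitability of lavender spikes: 2.83/10.3 = 0.2748 J/s.
0.2748 < 0.7056, so adding lavender spikes would lower the average — exclude it.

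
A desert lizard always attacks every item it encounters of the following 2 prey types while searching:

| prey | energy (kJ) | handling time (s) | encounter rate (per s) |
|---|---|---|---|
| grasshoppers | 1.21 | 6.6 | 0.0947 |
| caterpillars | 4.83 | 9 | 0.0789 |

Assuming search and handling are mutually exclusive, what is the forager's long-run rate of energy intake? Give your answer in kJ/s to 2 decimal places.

R = (0.0947×1.21 + 0.0789×4.83) / (1 + 0.0947×6.6 + 0.0789×9) = 0.4957/2.335 = 0.2123 kJ/s.

0.21 kJ/s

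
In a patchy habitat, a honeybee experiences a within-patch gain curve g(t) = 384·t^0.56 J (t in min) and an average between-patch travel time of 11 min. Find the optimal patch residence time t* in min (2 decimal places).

Optimal t* satisfies g'(t*) = g(t*)/(T + t*).
g'(t) = 0.56·384·t^-0.44. Setting 0.56·384·t^-0.44 = 384·t^0.56/(11+t) gives 0.56(11+t) = t, so 0.44·t = 0.56×11.
t* = 0.56×11/0.44 = 14 min.

14.00 min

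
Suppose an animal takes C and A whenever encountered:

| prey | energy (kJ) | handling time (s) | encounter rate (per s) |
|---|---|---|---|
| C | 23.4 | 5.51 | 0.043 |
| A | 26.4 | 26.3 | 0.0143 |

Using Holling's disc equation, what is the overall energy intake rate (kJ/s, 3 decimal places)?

0.858 kJ/s

Energy encountered per unit search time: 0.043×23.4 + 0.0143×26.4 = 1.384 kJ/s.
Handling time per unit search time: 0.043×5.51 + 0.0143×26.3 = 0.613.
Rate = 1.384/(1 + 0.613) = 0.8578 kJ/s.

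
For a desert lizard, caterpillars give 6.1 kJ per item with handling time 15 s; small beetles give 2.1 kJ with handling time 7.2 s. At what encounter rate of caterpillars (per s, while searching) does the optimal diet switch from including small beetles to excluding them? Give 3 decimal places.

The zero-one rule: include small beetles iff E₂/h₂ > λE₁/(1+λh₁). Equality gives the switch point.
λE₁h₂ = E₂ + λE₂h₁ ⇒ λ = E₂/(E₁h₂ − E₂h₁) = 2.1/(43.92 − 31.5) = 0.1691 per s.

0.169 per s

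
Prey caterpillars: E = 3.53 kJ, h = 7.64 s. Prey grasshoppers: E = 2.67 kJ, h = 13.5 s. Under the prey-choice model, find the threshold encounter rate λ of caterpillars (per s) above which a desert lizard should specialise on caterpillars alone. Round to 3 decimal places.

0.098 per s

The zero-one rule: include grasshoppers iff E₂/h₂ > λE₁/(1+λh₁). Equality gives the switch point.
λE₁h₂ = E₂ + λE₂h₁ ⇒ λ = E₂/(E₁h₂ − E₂h₁) = 2.67/(47.65 − 20.4) = 0.09796 per s.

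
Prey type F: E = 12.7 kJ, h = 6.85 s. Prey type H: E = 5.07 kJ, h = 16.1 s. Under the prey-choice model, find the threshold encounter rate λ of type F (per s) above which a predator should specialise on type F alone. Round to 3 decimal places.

The zero-one rule: include type H iff E₂/h₂ > λE₁/(1+λh₁). Equality gives the switch point.
λE₁h₂ = E₂ + λE₂h₁ ⇒ λ = E₂/(E₁h₂ − E₂h₁) = 5.07/(204.5 − 34.73) = 0.02987 per s.

0.030 per s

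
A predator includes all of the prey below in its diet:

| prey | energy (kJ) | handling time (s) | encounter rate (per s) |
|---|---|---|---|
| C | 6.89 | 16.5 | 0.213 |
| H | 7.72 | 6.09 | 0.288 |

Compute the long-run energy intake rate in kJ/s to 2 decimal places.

R = (0.213×6.89 + 0.288×7.72) / (1 + 0.213×16.5 + 0.288×6.09) = 3.691/6.268 = 0.5888 kJ/s.

0.59 kJ/s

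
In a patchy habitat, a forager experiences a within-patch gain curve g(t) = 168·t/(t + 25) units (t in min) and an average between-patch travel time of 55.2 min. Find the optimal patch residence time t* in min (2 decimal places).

By the marginal value theorem, leave when the instantaneous gain rate g'(t) equals the habitat-wide average g(t)/(T + t).
g'(t) = 168·25/(t + 25)². Setting 168·25/(t+25)² = 168t/[(t+25)(55.2+t)] gives 25(55.2+t) = t(t+25), so t² = 25×55.2 = 1380.
t* = √1380 = 37.15 min.

37.15 min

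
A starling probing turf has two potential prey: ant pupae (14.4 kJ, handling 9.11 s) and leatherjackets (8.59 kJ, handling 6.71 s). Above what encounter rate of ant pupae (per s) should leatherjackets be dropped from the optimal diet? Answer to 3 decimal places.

At the threshold, the rate on ant pupae alone equals the profitability of leatherjackets: λ·14.4/(1 + λ·9.11) = 8.59/6.71 = 1.28.
Rearranging, λ(14.4 − 1.28×9.11) = 1.28, so λ = 1.28/2.738 = 0.4676 per s.

0.468 per s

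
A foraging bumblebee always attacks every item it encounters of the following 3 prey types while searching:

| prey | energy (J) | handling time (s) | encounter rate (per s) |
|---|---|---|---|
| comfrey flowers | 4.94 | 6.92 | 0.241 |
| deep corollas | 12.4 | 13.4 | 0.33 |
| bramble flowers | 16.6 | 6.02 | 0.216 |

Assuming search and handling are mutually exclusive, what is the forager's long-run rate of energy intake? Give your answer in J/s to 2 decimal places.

Energy encountered per unit search time: 0.241×4.94 + 0.33×12.4 + 0.216×16.6 = 8.868 J/s.
Handling time per unit search time: 0.241×6.92 + 0.33×13.4 + 0.216×6.02 = 7.39.
Rate = 8.868/(1 + 7.39) = 1.057 J/s.

1.06 J/s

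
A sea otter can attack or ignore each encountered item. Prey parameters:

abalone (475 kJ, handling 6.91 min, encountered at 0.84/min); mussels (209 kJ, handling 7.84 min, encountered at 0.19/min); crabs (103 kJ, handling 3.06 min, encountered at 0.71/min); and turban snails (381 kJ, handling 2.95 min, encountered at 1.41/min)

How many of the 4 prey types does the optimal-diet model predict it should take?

1

E/h in descending order: turban snails 129, abalone 68.7, crabs 33.7, mussels 26.7 kJ/min. The optimal diet is the largest prefix of this list for which every included type satisfies E_i/h_i > R on the types above it.
Rate on top 1: 104.1. abalone: 68.7 < 104.1 → exclude; stop.
Optimal diet: turban snails — 1 of 4 types.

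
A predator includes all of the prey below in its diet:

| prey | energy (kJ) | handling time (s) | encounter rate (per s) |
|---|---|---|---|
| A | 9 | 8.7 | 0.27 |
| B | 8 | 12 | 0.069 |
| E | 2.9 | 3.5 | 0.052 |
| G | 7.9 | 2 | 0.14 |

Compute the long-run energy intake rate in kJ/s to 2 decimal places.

0.91 kJ/s

R = (0.27×9 + 0.069×8 + 0.052×2.9 + 0.14×7.9) / (1 + 0.27×8.7 + 0.069×12 + 0.052×3.5 + 0.14×2) = 4.239/4.639 = 0.9137 kJ/s.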